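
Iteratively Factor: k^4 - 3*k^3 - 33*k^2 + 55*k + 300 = (k - 5)*(k^3 + 2*k^2 - 23*k - 60) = (k - 5)^2*(k^2 + 7*k + 12) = (k - 5)^2*(k + 4)*(k + 3)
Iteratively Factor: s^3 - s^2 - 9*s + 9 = (s - 3)*(s^2 + 2*s - 3) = (s - 3)*(s - 1)*(s + 3)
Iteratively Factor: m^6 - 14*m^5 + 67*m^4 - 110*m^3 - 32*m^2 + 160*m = (m - 4)*(m^5 - 10*m^4 + 27*m^3 - 2*m^2 - 40*m) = (m - 4)^2*(m^4 - 6*m^3 + 3*m^2 + 10*m) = (m - 4)^2*(m + 1)*(m^3 - 7*m^2 + 10*m) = m*(m - 4)^2*(m + 1)*(m^2 - 7*m + 10) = m*(m - 5)*(m - 4)^2*(m + 1)*(m - 2)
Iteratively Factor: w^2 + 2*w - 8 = (w + 4)*(w - 2)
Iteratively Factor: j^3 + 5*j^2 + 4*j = (j)*(j^2 + 5*j + 4) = j*(j + 1)*(j + 4)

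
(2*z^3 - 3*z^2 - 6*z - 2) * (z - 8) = 2*z^4 - 19*z^3 + 18*z^2 + 46*z + 16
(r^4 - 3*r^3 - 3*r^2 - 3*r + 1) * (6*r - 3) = 6*r^5 - 21*r^4 - 9*r^3 - 9*r^2 + 15*r - 3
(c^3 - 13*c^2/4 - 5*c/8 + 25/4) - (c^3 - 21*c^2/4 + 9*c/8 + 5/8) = 2*c^2 - 7*c/4 + 45/8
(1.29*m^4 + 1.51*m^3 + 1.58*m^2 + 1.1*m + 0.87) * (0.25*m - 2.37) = 0.3225*m^5 - 2.6798*m^4 - 3.1837*m^3 - 3.4696*m^2 - 2.3895*m - 2.0619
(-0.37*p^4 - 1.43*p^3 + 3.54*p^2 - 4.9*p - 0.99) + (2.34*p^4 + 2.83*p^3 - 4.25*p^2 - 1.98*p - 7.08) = 1.97*p^4 + 1.4*p^3 - 0.71*p^2 - 6.88*p - 8.07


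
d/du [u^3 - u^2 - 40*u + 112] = 3*u^2 - 2*u - 40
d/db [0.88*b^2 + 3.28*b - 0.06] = 1.76*b + 3.28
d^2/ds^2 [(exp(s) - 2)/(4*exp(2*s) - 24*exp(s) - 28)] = (exp(4*s) - 2*exp(3*s) + 78*exp(2*s) - 170*exp(s) + 133)*exp(s)/(4*(exp(6*s) - 18*exp(5*s) + 87*exp(4*s) + 36*exp(3*s) - 609*exp(2*s) - 882*exp(s) - 343))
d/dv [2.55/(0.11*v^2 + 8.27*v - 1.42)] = (-0.561*v - 21.0885)/(0.11*v^2 + 8.27*v - 1.42)^2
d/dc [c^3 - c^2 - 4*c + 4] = 3*c^2 - 2*c - 4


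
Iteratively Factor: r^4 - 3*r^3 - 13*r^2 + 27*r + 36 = (r + 3)*(r^3 - 6*r^2 + 5*r + 12) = (r + 1)*(r + 3)*(r^2 - 7*r + 12) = (r - 3)*(r + 1)*(r + 3)*(r - 4)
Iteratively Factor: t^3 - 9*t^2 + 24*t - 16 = (t - 4)*(t^2 - 5*t + 4) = (t - 4)^2*(t - 1)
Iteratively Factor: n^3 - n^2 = (n)*(n^2 - n) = n*(n - 1)*(n)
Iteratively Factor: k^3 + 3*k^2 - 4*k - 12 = (k + 2)*(k^2 + k - 6) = (k - 2)*(k + 2)*(k + 3)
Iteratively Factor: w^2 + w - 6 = (w - 2)*(w + 3)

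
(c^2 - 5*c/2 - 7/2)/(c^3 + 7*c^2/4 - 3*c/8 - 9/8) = 4*(2*c - 7)/(8*c^2 + 6*c - 9)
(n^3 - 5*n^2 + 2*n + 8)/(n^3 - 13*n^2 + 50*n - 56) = (n + 1)/(n - 7)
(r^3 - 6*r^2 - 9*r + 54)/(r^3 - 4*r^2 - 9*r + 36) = (r - 6)/(r - 4)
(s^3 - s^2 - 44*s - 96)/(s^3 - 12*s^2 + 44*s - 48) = (s^3 - s^2 - 44*s - 96)/(s^3 - 12*s^2 + 44*s - 48)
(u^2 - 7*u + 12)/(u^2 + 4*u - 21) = (u - 4)/(u + 7)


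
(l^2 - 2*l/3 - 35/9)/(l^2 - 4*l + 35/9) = (3*l + 5)/(3*l - 5)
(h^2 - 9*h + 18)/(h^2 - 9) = (h - 6)/(h + 3)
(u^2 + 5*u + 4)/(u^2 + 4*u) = (u + 1)/u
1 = 1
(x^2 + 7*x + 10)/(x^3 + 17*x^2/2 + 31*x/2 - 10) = 2*(x + 2)/(2*x^2 + 7*x - 4)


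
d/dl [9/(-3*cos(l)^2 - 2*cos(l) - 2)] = -18*(3*cos(l) + 1)*sin(l)/(3*cos(l)^2 + 2*cos(l) + 2)^2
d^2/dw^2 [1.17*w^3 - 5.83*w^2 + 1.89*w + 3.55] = 7.02*w - 11.66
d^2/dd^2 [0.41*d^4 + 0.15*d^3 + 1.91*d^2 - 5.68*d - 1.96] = 4.92*d^2 + 0.9*d + 3.82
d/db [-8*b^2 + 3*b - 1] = 3 - 16*b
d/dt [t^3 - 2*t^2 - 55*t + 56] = 3*t^2 - 4*t - 55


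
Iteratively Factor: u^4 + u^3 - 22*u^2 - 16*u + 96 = (u - 2)*(u^3 + 3*u^2 - 16*u - 48) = (u - 2)*(u + 4)*(u^2 - u - 12) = (u - 2)*(u + 3)*(u + 4)*(u - 4)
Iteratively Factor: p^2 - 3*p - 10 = (p + 2)*(p - 5)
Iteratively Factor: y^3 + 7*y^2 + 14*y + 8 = (y + 2)*(y^2 + 5*y + 4) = (y + 2)*(y + 4)*(y + 1)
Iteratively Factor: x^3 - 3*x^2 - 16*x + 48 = (x + 4)*(x^2 - 7*x + 12) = (x - 4)*(x + 4)*(x - 3)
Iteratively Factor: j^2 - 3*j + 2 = (j - 1)*(j - 2)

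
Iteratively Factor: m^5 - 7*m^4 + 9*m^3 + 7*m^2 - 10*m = (m)*(m^4 - 7*m^3 + 9*m^2 + 7*m - 10) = m*(m + 1)*(m^3 - 8*m^2 + 17*m - 10) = m*(m - 1)*(m + 1)*(m^2 - 7*m + 10) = m*(m - 2)*(m - 1)*(m + 1)*(m - 5)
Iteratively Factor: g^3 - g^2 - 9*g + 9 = (g + 3)*(g^2 - 4*g + 3) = (g - 3)*(g + 3)*(g - 1)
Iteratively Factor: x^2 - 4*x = (x - 4)*(x)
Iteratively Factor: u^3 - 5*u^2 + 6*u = (u - 2)*(u^2 - 3*u) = u*(u - 2)*(u - 3)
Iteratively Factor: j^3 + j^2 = (j + 1)*(j^2) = j*(j + 1)*(j)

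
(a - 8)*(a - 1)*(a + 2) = a^3 - 7*a^2 - 10*a + 16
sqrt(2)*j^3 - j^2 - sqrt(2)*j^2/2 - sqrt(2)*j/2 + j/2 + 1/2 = (j - 1)*(j - sqrt(2)/2)*(sqrt(2)*j + sqrt(2)/2)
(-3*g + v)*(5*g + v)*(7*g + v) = -105*g^3 - g^2*v + 9*g*v^2 + v^3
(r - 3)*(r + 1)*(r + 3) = r^3 + r^2 - 9*r - 9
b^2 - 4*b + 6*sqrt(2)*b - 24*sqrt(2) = (b - 4)*(b + 6*sqrt(2))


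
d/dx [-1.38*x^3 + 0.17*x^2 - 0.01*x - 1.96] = -4.14*x^2 + 0.34*x - 0.01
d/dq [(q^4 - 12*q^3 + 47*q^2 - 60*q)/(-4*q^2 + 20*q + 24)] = (-2*q^5 + 27*q^4 - 96*q^3 - 41*q^2 + 564*q - 360)/(4*(q^4 - 10*q^3 + 13*q^2 + 60*q + 36))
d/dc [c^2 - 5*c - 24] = 2*c - 5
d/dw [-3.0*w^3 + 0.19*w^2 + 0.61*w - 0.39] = -9.0*w^2 + 0.38*w + 0.61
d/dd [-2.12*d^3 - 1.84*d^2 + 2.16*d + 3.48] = -6.36*d^2 - 3.68*d + 2.16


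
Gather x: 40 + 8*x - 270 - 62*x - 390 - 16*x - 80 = -70*x - 700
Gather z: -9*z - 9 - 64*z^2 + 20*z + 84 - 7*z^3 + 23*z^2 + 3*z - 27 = -7*z^3 - 41*z^2 + 14*z + 48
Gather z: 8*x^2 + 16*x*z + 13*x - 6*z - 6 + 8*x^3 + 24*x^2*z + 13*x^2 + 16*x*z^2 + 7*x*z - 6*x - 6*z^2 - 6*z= 8*x^3 + 21*x^2 + 7*x + z^2*(16*x - 6) + z*(24*x^2 + 23*x - 12) - 6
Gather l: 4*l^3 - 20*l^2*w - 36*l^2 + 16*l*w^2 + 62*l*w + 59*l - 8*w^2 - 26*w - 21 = 4*l^3 + l^2*(-20*w - 36) + l*(16*w^2 + 62*w + 59) - 8*w^2 - 26*w - 21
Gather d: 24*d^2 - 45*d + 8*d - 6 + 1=24*d^2 - 37*d - 5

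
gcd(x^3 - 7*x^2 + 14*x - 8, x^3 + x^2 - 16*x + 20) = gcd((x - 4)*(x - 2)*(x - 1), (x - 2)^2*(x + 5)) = x - 2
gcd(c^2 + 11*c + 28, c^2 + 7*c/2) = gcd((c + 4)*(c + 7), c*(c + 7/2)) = 1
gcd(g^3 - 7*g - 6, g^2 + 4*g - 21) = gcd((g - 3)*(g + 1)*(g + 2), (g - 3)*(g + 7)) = g - 3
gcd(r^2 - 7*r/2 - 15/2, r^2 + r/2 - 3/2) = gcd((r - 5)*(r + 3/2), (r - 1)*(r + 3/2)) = r + 3/2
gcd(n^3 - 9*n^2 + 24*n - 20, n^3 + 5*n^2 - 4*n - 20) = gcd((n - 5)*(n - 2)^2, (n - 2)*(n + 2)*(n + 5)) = n - 2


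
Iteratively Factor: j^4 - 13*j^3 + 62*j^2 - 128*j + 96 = (j - 4)*(j^3 - 9*j^2 + 26*j - 24) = (j - 4)^2*(j^2 - 5*j + 6) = (j - 4)^2*(j - 3)*(j - 2)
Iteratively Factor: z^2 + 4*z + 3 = (z + 3)*(z + 1)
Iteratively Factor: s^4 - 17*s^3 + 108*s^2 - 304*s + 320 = (s - 4)*(s^3 - 13*s^2 + 56*s - 80) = (s - 5)*(s - 4)*(s^2 - 8*s + 16) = (s - 5)*(s - 4)^2*(s - 4)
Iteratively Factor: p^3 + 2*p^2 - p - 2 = (p + 2)*(p^2 - 1) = (p - 1)*(p + 2)*(p + 1)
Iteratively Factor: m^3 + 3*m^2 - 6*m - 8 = (m - 2)*(m^2 + 5*m + 4) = (m - 2)*(m + 4)*(m + 1)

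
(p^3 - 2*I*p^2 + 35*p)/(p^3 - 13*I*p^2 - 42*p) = (p + 5*I)/(p - 6*I)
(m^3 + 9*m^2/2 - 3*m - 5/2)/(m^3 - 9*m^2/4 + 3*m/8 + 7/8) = 4*(m + 5)/(4*m - 7)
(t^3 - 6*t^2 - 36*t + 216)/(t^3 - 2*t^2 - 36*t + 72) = (t - 6)/(t - 2)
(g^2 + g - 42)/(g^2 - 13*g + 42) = (g + 7)/(g - 7)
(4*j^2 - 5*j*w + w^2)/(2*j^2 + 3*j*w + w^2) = (4*j^2 - 5*j*w + w^2)/(2*j^2 + 3*j*w + w^2)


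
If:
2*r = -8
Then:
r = -4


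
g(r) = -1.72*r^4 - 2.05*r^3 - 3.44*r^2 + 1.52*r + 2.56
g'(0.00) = 1.52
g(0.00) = 2.56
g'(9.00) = -5574.07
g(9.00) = -13041.77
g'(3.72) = -463.35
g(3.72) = -474.30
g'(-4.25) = 447.82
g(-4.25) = -469.82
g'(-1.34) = 16.25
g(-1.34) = -6.27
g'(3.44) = -374.99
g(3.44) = -357.23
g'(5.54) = -1395.17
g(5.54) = -2063.36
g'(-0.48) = 4.17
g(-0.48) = 1.17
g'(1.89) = -79.90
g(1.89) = -42.64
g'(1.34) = -35.30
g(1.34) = -12.06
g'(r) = -6.88*r^3 - 6.15*r^2 - 6.88*r + 1.52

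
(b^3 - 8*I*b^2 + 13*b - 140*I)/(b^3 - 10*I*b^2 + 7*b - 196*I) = (b - 5*I)/(b - 7*I)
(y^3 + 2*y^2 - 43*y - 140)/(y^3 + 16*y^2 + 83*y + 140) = (y - 7)/(y + 7)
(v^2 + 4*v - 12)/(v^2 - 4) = (v + 6)/(v + 2)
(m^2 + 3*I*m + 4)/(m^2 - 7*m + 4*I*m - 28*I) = (m - I)/(m - 7)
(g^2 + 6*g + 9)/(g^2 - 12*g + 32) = (g^2 + 6*g + 9)/(g^2 - 12*g + 32)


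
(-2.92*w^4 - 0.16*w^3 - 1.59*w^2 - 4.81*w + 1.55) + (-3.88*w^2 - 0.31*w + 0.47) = -2.92*w^4 - 0.16*w^3 - 5.47*w^2 - 5.12*w + 2.02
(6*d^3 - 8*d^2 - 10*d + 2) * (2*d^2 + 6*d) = 12*d^5 + 20*d^4 - 68*d^3 - 56*d^2 + 12*d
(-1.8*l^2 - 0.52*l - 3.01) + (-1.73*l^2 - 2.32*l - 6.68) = -3.53*l^2 - 2.84*l - 9.69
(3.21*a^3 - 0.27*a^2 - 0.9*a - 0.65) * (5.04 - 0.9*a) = -2.889*a^4 + 16.4214*a^3 - 0.5508*a^2 - 3.951*a - 3.276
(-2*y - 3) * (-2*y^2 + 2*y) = 4*y^3 + 2*y^2 - 6*y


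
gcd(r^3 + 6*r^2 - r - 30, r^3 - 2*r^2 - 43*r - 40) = r + 5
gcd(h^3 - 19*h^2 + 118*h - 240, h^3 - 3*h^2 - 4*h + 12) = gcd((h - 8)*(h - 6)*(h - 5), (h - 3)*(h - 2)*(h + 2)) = 1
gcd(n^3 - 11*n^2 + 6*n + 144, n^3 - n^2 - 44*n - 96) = n^2 - 5*n - 24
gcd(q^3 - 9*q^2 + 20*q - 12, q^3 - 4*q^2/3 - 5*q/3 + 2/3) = q - 2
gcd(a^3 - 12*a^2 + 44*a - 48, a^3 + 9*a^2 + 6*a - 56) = a - 2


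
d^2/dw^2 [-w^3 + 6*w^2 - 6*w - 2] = 12 - 6*w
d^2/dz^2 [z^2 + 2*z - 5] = 2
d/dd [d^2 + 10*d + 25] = 2*d + 10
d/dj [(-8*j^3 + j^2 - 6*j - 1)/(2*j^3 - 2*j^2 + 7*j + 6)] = (14*j^4 - 88*j^3 - 143*j^2 + 8*j - 29)/(4*j^6 - 8*j^5 + 32*j^4 - 4*j^3 + 25*j^2 + 84*j + 36)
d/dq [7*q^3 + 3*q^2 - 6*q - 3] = 21*q^2 + 6*q - 6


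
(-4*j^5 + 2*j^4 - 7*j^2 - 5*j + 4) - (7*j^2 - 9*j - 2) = -4*j^5 + 2*j^4 - 14*j^2 + 4*j + 6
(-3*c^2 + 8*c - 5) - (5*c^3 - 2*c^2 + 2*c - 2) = -5*c^3 - c^2 + 6*c - 3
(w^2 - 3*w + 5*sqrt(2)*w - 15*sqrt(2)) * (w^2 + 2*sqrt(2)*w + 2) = w^4 - 3*w^3 + 7*sqrt(2)*w^3 - 21*sqrt(2)*w^2 + 22*w^2 - 66*w + 10*sqrt(2)*w - 30*sqrt(2)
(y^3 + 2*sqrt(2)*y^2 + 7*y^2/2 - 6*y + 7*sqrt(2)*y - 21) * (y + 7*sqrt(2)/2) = y^4 + 7*y^3/2 + 11*sqrt(2)*y^3/2 + 8*y^2 + 77*sqrt(2)*y^2/4 - 21*sqrt(2)*y + 28*y - 147*sqrt(2)/2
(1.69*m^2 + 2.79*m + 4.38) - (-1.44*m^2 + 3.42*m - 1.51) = 3.13*m^2 - 0.63*m + 5.89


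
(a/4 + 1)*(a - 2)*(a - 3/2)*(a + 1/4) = a^4/4 + 3*a^3/16 - 87*a^2/32 + 37*a/16 + 3/4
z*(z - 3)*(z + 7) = z^3 + 4*z^2 - 21*z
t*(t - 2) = t^2 - 2*t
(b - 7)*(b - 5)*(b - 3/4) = b^3 - 51*b^2/4 + 44*b - 105/4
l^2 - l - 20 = (l - 5)*(l + 4)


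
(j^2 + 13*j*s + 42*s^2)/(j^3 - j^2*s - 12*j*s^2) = (-j^2 - 13*j*s - 42*s^2)/(j*(-j^2 + j*s + 12*s^2))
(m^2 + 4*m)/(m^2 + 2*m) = (m + 4)/(m + 2)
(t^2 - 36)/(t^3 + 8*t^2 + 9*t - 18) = (t - 6)/(t^2 + 2*t - 3)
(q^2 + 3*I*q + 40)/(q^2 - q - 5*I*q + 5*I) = (q + 8*I)/(q - 1)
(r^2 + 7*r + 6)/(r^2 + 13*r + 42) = (r + 1)/(r + 7)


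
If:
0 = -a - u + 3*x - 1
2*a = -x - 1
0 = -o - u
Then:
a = -x/2 - 1/2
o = 1/2 - 7*x/2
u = 7*x/2 - 1/2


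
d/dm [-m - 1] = -1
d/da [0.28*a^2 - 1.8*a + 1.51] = 0.56*a - 1.8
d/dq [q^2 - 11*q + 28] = 2*q - 11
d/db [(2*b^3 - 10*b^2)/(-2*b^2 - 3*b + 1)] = 4*b*(-b^3 - 3*b^2 + 9*b - 5)/(4*b^4 + 12*b^3 + 5*b^2 - 6*b + 1)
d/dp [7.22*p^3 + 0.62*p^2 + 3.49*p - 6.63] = 21.66*p^2 + 1.24*p + 3.49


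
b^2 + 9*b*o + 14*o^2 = (b + 2*o)*(b + 7*o)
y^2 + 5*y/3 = y*(y + 5/3)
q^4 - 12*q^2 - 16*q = q*(q - 4)*(q + 2)^2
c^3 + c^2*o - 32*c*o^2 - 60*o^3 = (c - 6*o)*(c + 2*o)*(c + 5*o)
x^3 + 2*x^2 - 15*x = x*(x - 3)*(x + 5)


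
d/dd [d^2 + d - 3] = 2*d + 1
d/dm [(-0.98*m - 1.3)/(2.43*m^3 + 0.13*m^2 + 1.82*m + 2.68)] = (4.7628*m^3 + 9.6044*m^2 + 0.338*m - 0.2604)/(5.9049*m^6 + 0.6318*m^5 + 8.8621*m^4 + 13.498*m^3 + 4.0092*m^2 + 9.7552*m + 7.1824)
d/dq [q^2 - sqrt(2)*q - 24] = 2*q - sqrt(2)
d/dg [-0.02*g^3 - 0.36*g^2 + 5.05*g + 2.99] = -0.06*g^2 - 0.72*g + 5.05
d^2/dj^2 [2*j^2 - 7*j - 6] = 4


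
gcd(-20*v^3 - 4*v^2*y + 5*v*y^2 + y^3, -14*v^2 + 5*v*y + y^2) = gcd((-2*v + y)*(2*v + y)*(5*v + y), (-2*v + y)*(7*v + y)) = -2*v + y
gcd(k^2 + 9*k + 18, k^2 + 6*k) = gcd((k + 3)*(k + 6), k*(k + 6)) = k + 6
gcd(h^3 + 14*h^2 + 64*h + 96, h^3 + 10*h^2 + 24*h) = h^2 + 10*h + 24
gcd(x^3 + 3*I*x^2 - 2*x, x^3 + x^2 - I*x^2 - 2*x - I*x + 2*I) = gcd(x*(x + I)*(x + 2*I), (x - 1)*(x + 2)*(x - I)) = 1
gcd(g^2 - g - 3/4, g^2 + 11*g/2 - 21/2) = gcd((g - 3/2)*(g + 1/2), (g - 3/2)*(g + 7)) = g - 3/2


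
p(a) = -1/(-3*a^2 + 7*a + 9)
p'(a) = -(6*a - 7)/(-3*a^2 + 7*a + 9)^2 = (7 - 6*a)/(-3*a^2 + 7*a + 9)^2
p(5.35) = 0.03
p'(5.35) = -0.02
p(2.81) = -0.20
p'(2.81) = -0.40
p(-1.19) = 0.28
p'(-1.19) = 1.10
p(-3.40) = 0.02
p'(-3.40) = 0.01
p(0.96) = -0.08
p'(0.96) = 0.01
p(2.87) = -0.23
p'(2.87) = -0.53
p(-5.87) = 0.01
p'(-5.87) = 0.00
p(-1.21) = 0.26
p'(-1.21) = 0.96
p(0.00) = -0.11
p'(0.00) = 0.09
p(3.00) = -0.33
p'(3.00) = -1.22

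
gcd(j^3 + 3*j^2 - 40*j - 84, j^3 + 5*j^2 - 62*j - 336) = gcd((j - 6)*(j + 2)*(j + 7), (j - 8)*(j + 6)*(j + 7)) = j + 7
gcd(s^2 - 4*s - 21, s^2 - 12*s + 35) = s - 7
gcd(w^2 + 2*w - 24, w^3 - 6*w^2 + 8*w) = w - 4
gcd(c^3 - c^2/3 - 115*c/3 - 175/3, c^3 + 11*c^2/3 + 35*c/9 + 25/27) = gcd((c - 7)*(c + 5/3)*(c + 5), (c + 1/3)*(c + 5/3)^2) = c + 5/3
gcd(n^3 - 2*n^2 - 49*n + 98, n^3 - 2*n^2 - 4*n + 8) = n - 2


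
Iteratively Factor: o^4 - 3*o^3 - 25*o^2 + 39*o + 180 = (o - 5)*(o^3 + 2*o^2 - 15*o - 36) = (o - 5)*(o + 3)*(o^2 - o - 12) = (o - 5)*(o + 3)^2*(o - 4)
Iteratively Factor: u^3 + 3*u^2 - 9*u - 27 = (u - 3)*(u^2 + 6*u + 9) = (u - 3)*(u + 3)*(u + 3)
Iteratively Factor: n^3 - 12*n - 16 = (n + 2)*(n^2 - 2*n - 8) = (n + 2)^2*(n - 4)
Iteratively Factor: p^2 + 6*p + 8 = (p + 4)*(p + 2)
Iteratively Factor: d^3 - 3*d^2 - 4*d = (d - 4)*(d^2 + d) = (d - 4)*(d + 1)*(d)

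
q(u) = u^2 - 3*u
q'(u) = 2*u - 3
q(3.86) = 3.32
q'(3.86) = 4.72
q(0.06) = -0.18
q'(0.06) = -2.88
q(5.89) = 17.02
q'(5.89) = 8.78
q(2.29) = -1.63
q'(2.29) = 1.58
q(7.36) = 32.09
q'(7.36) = 11.72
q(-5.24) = 43.18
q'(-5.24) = -13.48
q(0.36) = -0.95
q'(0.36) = -2.28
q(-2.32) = 12.34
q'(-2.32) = -7.64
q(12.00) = 108.00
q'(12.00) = 21.00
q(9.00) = 54.00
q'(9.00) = 15.00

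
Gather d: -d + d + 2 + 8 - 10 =0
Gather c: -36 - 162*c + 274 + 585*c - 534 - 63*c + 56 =360*c - 240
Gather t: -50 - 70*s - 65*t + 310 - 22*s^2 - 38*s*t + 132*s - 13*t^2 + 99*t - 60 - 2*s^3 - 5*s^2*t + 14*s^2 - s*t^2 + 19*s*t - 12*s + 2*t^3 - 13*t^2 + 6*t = -2*s^3 - 8*s^2 + 50*s + 2*t^3 + t^2*(-s - 26) + t*(-5*s^2 - 19*s + 40) + 200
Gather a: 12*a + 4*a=16*a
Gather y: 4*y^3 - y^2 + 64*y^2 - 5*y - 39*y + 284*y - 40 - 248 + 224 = 4*y^3 + 63*y^2 + 240*y - 64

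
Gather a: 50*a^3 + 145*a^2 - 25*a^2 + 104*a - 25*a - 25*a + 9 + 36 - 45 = 50*a^3 + 120*a^2 + 54*a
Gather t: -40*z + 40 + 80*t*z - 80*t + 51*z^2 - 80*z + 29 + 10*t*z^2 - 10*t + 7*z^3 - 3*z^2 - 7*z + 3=t*(10*z^2 + 80*z - 90) + 7*z^3 + 48*z^2 - 127*z + 72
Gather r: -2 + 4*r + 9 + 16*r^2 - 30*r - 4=16*r^2 - 26*r + 3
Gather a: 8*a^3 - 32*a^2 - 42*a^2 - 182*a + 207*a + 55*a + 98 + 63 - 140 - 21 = 8*a^3 - 74*a^2 + 80*a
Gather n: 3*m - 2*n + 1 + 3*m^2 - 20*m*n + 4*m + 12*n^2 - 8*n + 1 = 3*m^2 + 7*m + 12*n^2 + n*(-20*m - 10) + 2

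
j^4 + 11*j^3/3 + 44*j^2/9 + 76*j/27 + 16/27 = (j + 2/3)^2*(j + 1)*(j + 4/3)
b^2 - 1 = (b - 1)*(b + 1)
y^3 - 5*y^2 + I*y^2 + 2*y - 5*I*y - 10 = (y - 5)*(y - I)*(y + 2*I)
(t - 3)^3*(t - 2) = t^4 - 11*t^3 + 45*t^2 - 81*t + 54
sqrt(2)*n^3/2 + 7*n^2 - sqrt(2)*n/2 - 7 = (n - 1)*(n + 7*sqrt(2))*(sqrt(2)*n/2 + sqrt(2)/2)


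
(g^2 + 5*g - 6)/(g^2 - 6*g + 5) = (g + 6)/(g - 5)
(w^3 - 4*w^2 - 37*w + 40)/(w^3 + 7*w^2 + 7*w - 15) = (w - 8)/(w + 3)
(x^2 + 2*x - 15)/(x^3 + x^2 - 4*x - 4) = (x^2 + 2*x - 15)/(x^3 + x^2 - 4*x - 4)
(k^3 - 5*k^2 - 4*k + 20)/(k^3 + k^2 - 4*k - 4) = (k - 5)/(k + 1)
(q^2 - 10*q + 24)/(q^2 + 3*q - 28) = (q - 6)/(q + 7)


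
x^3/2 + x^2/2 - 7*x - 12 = (x/2 + 1)*(x - 4)*(x + 3)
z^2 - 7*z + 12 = (z - 4)*(z - 3)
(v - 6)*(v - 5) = v^2 - 11*v + 30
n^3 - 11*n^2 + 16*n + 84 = (n - 7)*(n - 6)*(n + 2)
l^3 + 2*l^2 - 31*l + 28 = (l - 4)*(l - 1)*(l + 7)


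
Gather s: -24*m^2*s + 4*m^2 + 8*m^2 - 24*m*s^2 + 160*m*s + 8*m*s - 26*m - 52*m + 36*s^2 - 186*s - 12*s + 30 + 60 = 12*m^2 - 78*m + s^2*(36 - 24*m) + s*(-24*m^2 + 168*m - 198) + 90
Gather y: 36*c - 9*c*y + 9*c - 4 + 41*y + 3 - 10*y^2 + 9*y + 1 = 45*c - 10*y^2 + y*(50 - 9*c)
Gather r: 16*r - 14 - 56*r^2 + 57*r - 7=-56*r^2 + 73*r - 21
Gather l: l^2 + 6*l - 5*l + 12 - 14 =l^2 + l - 2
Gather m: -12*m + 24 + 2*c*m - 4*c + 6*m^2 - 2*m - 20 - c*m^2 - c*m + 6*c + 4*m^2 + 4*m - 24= 2*c + m^2*(10 - c) + m*(c - 10) - 20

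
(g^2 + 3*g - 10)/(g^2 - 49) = (g^2 + 3*g - 10)/(g^2 - 49)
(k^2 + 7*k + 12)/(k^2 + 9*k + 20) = (k + 3)/(k + 5)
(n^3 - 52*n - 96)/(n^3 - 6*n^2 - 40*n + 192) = (n + 2)/(n - 4)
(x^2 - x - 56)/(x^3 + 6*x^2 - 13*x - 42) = (x - 8)/(x^2 - x - 6)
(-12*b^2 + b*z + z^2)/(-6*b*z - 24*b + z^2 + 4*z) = (12*b^2 - b*z - z^2)/(6*b*z + 24*b - z^2 - 4*z)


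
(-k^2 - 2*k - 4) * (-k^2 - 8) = k^4 + 2*k^3 + 12*k^2 + 16*k + 32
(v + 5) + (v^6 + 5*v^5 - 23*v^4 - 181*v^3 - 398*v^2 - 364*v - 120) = v^6 + 5*v^5 - 23*v^4 - 181*v^3 - 398*v^2 - 363*v - 115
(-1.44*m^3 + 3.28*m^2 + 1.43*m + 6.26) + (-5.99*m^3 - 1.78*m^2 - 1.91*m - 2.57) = -7.43*m^3 + 1.5*m^2 - 0.48*m + 3.69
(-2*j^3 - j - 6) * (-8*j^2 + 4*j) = 16*j^5 - 8*j^4 + 8*j^3 + 44*j^2 - 24*j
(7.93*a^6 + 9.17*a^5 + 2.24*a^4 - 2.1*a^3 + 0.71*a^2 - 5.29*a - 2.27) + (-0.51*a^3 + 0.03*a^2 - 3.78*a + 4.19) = 7.93*a^6 + 9.17*a^5 + 2.24*a^4 - 2.61*a^3 + 0.74*a^2 - 9.07*a + 1.92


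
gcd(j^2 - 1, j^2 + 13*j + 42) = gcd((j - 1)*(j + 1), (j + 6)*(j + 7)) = 1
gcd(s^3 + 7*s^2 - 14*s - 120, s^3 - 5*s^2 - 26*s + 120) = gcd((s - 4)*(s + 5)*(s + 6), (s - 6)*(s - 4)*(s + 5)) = s^2 + s - 20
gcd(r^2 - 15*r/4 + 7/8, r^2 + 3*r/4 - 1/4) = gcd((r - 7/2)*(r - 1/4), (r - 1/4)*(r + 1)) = r - 1/4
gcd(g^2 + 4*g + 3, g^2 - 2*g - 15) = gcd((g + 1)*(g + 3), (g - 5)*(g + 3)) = g + 3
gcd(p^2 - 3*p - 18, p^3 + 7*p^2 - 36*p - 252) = p - 6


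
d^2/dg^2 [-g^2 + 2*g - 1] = -2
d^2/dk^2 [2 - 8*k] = 0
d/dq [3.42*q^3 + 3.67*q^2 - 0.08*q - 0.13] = 10.26*q^2 + 7.34*q - 0.08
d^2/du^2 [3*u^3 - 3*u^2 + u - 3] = 18*u - 6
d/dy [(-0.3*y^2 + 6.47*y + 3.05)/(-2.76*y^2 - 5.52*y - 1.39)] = (19.5132*y^2 + 17.67*y + 7.8427)/(7.6176*y^4 + 30.4704*y^3 + 38.1432*y^2 + 15.3456*y + 1.9321)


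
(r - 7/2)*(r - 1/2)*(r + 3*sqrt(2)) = r^3 - 4*r^2 + 3*sqrt(2)*r^2 - 12*sqrt(2)*r + 7*r/4 + 21*sqrt(2)/4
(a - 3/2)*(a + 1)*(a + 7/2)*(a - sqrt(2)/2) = a^4 - sqrt(2)*a^3/2 + 3*a^3 - 13*a^2/4 - 3*sqrt(2)*a^2/2 - 21*a/4 + 13*sqrt(2)*a/8 + 21*sqrt(2)/8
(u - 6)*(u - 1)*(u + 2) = u^3 - 5*u^2 - 8*u + 12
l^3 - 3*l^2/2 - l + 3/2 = (l - 3/2)*(l - 1)*(l + 1)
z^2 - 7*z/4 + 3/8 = (z - 3/2)*(z - 1/4)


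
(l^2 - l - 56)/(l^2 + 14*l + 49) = (l - 8)/(l + 7)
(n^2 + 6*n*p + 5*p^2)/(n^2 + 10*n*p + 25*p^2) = (n + p)/(n + 5*p)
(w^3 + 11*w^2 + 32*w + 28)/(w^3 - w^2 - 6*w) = (w^2 + 9*w + 14)/(w*(w - 3))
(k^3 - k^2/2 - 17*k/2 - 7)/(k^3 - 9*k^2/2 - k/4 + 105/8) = 4*(k^2 + 3*k + 2)/(4*k^2 - 4*k - 15)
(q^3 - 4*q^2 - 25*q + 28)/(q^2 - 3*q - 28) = q - 1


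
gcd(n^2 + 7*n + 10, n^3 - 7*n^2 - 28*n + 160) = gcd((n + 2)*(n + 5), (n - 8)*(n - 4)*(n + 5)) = n + 5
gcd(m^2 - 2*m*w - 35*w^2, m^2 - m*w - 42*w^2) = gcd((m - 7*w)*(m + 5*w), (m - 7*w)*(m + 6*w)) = -m + 7*w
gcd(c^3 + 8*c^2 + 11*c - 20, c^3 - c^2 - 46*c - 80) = c + 5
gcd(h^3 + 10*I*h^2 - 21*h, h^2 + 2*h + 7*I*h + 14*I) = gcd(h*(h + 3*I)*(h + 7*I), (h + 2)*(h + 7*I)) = h + 7*I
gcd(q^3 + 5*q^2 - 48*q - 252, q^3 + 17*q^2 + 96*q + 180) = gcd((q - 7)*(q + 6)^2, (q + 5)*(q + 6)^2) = q^2 + 12*q + 36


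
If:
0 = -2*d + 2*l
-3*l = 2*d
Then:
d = 0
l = 0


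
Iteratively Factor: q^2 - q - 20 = (q - 5)*(q + 4)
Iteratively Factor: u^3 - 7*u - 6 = (u + 1)*(u^2 - u - 6) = (u - 3)*(u + 1)*(u + 2)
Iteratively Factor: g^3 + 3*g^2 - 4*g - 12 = (g - 2)*(g^2 + 5*g + 6) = (g - 2)*(g + 2)*(g + 3)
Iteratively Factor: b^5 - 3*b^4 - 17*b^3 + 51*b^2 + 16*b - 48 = (b - 4)*(b^4 + b^3 - 13*b^2 - b + 12) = (b - 4)*(b + 4)*(b^3 - 3*b^2 - b + 3) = (b - 4)*(b - 3)*(b + 4)*(b^2 - 1) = (b - 4)*(b - 3)*(b + 1)*(b + 4)*(b - 1)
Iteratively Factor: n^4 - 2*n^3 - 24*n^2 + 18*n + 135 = (n - 5)*(n^3 + 3*n^2 - 9*n - 27) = (n - 5)*(n - 3)*(n^2 + 6*n + 9) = (n - 5)*(n - 3)*(n + 3)*(n + 3)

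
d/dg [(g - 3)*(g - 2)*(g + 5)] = 3*g^2 - 19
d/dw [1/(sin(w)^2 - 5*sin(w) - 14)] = (5 - 2*sin(w))*cos(w)/((sin(w) - 7)^2*(sin(w) + 2)^2)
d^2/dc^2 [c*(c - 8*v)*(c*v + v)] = 2*v*(3*c - 8*v + 1)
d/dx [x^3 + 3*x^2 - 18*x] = 3*x^2 + 6*x - 18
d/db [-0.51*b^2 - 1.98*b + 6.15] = -1.02*b - 1.98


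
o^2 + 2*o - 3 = (o - 1)*(o + 3)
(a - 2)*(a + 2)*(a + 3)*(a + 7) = a^4 + 10*a^3 + 17*a^2 - 40*a - 84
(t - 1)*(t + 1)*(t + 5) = t^3 + 5*t^2 - t - 5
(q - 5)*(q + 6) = q^2 + q - 30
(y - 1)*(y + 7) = y^2 + 6*y - 7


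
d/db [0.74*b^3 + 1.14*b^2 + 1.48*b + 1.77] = 2.22*b^2 + 2.28*b + 1.48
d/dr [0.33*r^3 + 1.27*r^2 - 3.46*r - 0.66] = 0.99*r^2 + 2.54*r - 3.46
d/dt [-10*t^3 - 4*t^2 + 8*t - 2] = -30*t^2 - 8*t + 8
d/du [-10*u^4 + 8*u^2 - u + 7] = -40*u^3 + 16*u - 1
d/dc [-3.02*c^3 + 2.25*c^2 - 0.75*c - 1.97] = -9.06*c^2 + 4.5*c - 0.75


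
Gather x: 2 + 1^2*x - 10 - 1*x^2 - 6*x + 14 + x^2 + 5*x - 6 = 0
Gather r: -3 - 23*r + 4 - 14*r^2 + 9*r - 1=-14*r^2 - 14*r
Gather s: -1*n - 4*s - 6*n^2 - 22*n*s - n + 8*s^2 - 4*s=-6*n^2 - 2*n + 8*s^2 + s*(-22*n - 8)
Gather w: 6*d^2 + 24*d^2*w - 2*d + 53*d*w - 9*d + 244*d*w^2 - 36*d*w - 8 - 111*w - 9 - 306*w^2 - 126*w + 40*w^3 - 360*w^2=6*d^2 - 11*d + 40*w^3 + w^2*(244*d - 666) + w*(24*d^2 + 17*d - 237) - 17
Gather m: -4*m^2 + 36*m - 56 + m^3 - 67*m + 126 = m^3 - 4*m^2 - 31*m + 70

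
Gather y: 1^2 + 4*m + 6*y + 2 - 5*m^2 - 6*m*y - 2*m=-5*m^2 + 2*m + y*(6 - 6*m) + 3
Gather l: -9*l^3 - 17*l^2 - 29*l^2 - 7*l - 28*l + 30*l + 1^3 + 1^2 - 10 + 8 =-9*l^3 - 46*l^2 - 5*l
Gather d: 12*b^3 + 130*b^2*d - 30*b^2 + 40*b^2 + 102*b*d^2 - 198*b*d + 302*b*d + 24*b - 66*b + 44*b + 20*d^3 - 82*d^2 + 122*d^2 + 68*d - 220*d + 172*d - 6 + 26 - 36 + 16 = 12*b^3 + 10*b^2 + 2*b + 20*d^3 + d^2*(102*b + 40) + d*(130*b^2 + 104*b + 20)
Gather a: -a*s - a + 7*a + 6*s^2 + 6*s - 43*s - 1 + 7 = a*(6 - s) + 6*s^2 - 37*s + 6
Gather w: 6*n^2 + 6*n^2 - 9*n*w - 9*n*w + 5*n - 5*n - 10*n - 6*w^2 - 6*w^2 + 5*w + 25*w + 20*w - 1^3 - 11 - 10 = 12*n^2 - 10*n - 12*w^2 + w*(50 - 18*n) - 22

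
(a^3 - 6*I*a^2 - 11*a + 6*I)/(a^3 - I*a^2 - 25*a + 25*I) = (a^2 - 5*I*a - 6)/(a^2 - 25)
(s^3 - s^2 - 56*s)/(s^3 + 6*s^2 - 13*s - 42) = s*(s - 8)/(s^2 - s - 6)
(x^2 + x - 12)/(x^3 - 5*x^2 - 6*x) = (-x^2 - x + 12)/(x*(-x^2 + 5*x + 6))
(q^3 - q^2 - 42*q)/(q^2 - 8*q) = (q^2 - q - 42)/(q - 8)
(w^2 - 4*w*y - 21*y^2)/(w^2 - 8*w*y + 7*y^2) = (-w - 3*y)/(-w + y)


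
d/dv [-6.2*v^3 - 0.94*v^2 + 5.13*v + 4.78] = -18.6*v^2 - 1.88*v + 5.13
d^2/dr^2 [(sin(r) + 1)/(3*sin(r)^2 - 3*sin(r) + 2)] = (-81*sin(r)^5 - 45*sin(r)^4 + 63*sin(r)^2 + 23*sin(r)/4 - 171*sin(3*r)/4 + 9*sin(5*r)/2 + 18)/(3*sin(r)^2 - 3*sin(r) + 2)^3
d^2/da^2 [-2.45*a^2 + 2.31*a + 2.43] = -4.90000000000000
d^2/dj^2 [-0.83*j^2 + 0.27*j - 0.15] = -1.66000000000000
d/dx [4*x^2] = 8*x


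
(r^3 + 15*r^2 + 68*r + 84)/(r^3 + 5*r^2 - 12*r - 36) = (r + 7)/(r - 3)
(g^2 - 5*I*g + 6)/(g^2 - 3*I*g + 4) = (g - 6*I)/(g - 4*I)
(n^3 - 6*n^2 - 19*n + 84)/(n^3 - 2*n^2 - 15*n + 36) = (n - 7)/(n - 3)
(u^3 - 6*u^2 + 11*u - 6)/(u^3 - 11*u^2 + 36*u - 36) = (u - 1)/(u - 6)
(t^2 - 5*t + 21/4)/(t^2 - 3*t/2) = (t - 7/2)/t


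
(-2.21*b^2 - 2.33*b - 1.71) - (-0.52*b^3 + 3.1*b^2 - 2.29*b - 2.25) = 0.52*b^3 - 5.31*b^2 - 0.04*b + 0.54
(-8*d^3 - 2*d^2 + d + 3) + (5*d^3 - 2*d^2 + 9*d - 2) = -3*d^3 - 4*d^2 + 10*d + 1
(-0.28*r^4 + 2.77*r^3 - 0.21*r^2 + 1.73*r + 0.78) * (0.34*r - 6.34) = -0.0952*r^5 + 2.717*r^4 - 17.6332*r^3 + 1.9196*r^2 - 10.703*r - 4.9452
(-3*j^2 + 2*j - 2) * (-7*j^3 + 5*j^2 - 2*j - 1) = 21*j^5 - 29*j^4 + 30*j^3 - 11*j^2 + 2*j + 2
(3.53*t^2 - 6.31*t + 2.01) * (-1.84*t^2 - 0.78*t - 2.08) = -6.4952*t^4 + 8.857*t^3 - 6.119*t^2 + 11.557*t - 4.1808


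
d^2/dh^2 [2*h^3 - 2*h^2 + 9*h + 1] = 12*h - 4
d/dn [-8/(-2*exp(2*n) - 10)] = -8*exp(2*n)/(exp(2*n) + 5)^2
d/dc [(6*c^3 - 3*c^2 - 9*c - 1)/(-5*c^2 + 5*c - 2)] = (-30*c^4 + 60*c^3 - 96*c^2 + 2*c + 23)/(25*c^4 - 50*c^3 + 45*c^2 - 20*c + 4)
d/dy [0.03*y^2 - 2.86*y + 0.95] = 0.06*y - 2.86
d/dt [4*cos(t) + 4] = -4*sin(t)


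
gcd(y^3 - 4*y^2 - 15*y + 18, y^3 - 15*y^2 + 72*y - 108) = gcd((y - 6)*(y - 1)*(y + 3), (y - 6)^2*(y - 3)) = y - 6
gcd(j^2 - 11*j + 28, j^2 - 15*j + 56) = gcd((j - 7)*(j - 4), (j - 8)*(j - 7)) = j - 7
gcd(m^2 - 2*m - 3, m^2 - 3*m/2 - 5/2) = m + 1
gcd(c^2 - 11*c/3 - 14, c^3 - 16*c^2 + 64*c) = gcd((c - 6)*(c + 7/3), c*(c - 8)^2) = 1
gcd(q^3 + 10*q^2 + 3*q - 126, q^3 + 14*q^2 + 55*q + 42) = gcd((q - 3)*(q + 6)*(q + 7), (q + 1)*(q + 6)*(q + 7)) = q^2 + 13*q + 42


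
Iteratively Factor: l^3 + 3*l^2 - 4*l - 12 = (l + 3)*(l^2 - 4) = (l - 2)*(l + 3)*(l + 2)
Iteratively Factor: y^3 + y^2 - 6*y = (y)*(y^2 + y - 6) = y*(y + 3)*(y - 2)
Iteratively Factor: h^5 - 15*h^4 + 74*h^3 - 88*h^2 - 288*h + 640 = (h - 4)*(h^4 - 11*h^3 + 30*h^2 + 32*h - 160) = (h - 4)*(h + 2)*(h^3 - 13*h^2 + 56*h - 80) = (h - 5)*(h - 4)*(h + 2)*(h^2 - 8*h + 16) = (h - 5)*(h - 4)^2*(h + 2)*(h - 4)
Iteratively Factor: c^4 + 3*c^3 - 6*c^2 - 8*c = (c - 2)*(c^3 + 5*c^2 + 4*c) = (c - 2)*(c + 1)*(c^2 + 4*c) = (c - 2)*(c + 1)*(c + 4)*(c)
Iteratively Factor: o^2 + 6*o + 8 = (o + 4)*(o + 2)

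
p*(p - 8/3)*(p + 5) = p^3 + 7*p^2/3 - 40*p/3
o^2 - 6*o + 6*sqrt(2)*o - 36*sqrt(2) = (o - 6)*(o + 6*sqrt(2))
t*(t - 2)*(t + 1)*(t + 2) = t^4 + t^3 - 4*t^2 - 4*t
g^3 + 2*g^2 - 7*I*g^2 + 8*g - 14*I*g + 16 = (g + 2)*(g - 8*I)*(g + I)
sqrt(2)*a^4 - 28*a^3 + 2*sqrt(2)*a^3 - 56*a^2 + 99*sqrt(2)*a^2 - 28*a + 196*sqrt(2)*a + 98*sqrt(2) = (a + 1)*(a - 7*sqrt(2))^2*(sqrt(2)*a + sqrt(2))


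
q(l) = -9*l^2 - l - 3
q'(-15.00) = 269.00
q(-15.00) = -2013.00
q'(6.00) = -109.00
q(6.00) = -333.00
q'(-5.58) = 99.44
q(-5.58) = -277.65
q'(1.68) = -31.24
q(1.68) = -30.08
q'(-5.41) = 96.38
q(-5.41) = -261.00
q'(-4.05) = 71.90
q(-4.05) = -146.57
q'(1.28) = -24.04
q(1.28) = -19.03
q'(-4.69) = 83.42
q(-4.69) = -196.27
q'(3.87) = -70.66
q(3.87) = -141.66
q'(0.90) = -17.20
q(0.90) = -11.19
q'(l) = -18*l - 1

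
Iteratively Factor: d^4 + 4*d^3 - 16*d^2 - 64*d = (d + 4)*(d^3 - 16*d) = (d - 4)*(d + 4)*(d^2 + 4*d) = d*(d - 4)*(d + 4)*(d + 4)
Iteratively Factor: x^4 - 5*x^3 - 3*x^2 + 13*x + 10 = (x + 1)*(x^3 - 6*x^2 + 3*x + 10) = (x - 2)*(x + 1)*(x^2 - 4*x - 5) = (x - 5)*(x - 2)*(x + 1)*(x + 1)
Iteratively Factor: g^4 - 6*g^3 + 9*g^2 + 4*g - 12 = (g + 1)*(g^3 - 7*g^2 + 16*g - 12) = (g - 3)*(g + 1)*(g^2 - 4*g + 4) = (g - 3)*(g - 2)*(g + 1)*(g - 2)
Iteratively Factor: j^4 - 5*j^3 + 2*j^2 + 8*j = (j + 1)*(j^3 - 6*j^2 + 8*j) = (j - 4)*(j + 1)*(j^2 - 2*j) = j*(j - 4)*(j + 1)*(j - 2)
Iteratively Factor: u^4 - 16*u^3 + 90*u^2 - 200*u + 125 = (u - 5)*(u^3 - 11*u^2 + 35*u - 25) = (u - 5)^2*(u^2 - 6*u + 5) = (u - 5)^2*(u - 1)*(u - 5)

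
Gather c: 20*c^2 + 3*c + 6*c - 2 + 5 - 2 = 20*c^2 + 9*c + 1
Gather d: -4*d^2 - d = -4*d^2 - d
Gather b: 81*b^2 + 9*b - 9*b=81*b^2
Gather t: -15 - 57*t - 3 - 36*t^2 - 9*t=-36*t^2 - 66*t - 18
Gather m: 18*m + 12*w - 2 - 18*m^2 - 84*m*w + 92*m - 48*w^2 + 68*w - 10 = -18*m^2 + m*(110 - 84*w) - 48*w^2 + 80*w - 12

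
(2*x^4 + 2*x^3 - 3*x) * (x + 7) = 2*x^5 + 16*x^4 + 14*x^3 - 3*x^2 - 21*x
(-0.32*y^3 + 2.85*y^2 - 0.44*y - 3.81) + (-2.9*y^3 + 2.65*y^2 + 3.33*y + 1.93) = -3.22*y^3 + 5.5*y^2 + 2.89*y - 1.88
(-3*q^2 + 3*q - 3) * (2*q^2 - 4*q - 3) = -6*q^4 + 18*q^3 - 9*q^2 + 3*q + 9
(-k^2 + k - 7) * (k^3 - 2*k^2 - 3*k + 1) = -k^5 + 3*k^4 - 6*k^3 + 10*k^2 + 22*k - 7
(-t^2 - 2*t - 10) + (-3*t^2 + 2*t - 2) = -4*t^2 - 12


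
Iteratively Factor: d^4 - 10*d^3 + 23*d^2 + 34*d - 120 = (d + 2)*(d^3 - 12*d^2 + 47*d - 60) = (d - 3)*(d + 2)*(d^2 - 9*d + 20) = (d - 5)*(d - 3)*(d + 2)*(d - 4)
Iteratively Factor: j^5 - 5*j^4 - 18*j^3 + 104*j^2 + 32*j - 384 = (j + 4)*(j^4 - 9*j^3 + 18*j^2 + 32*j - 96) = (j - 4)*(j + 4)*(j^3 - 5*j^2 - 2*j + 24) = (j - 4)*(j - 3)*(j + 4)*(j^2 - 2*j - 8) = (j - 4)*(j - 3)*(j + 2)*(j + 4)*(j - 4)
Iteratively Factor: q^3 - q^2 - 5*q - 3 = (q + 1)*(q^2 - 2*q - 3) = (q - 3)*(q + 1)*(q + 1)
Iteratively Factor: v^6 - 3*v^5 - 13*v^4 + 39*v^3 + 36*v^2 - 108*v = (v)*(v^5 - 3*v^4 - 13*v^3 + 39*v^2 + 36*v - 108) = v*(v - 3)*(v^4 - 13*v^2 + 36) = v*(v - 3)*(v + 3)*(v^3 - 3*v^2 - 4*v + 12) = v*(v - 3)^2*(v + 3)*(v^2 - 4) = v*(v - 3)^2*(v + 2)*(v + 3)*(v - 2)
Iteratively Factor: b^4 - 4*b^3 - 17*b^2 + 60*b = (b - 3)*(b^3 - b^2 - 20*b) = b*(b - 3)*(b^2 - b - 20) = b*(b - 3)*(b + 4)*(b - 5)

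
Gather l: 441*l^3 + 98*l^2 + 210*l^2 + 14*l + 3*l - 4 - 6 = 441*l^3 + 308*l^2 + 17*l - 10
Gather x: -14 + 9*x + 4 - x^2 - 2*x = -x^2 + 7*x - 10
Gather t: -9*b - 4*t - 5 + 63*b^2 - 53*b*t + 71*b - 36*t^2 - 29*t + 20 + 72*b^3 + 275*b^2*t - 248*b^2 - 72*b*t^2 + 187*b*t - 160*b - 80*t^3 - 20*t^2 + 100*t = 72*b^3 - 185*b^2 - 98*b - 80*t^3 + t^2*(-72*b - 56) + t*(275*b^2 + 134*b + 67) + 15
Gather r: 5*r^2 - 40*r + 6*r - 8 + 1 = 5*r^2 - 34*r - 7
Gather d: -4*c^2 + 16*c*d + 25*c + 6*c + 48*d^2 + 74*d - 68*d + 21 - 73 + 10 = -4*c^2 + 31*c + 48*d^2 + d*(16*c + 6) - 42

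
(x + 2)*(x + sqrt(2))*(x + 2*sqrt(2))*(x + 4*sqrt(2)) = x^4 + 2*x^3 + 7*sqrt(2)*x^3 + 14*sqrt(2)*x^2 + 28*x^2 + 16*sqrt(2)*x + 56*x + 32*sqrt(2)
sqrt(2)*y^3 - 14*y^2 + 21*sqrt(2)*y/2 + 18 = (y - 6*sqrt(2))*(y - 3*sqrt(2)/2)*(sqrt(2)*y + 1)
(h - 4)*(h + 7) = h^2 + 3*h - 28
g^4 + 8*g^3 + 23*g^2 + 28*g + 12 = (g + 1)*(g + 2)^2*(g + 3)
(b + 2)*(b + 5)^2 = b^3 + 12*b^2 + 45*b + 50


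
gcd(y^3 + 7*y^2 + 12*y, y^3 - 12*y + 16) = y + 4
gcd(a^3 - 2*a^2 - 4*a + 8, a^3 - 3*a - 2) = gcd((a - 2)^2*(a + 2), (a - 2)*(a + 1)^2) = a - 2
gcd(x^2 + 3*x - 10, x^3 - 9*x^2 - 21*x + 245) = x + 5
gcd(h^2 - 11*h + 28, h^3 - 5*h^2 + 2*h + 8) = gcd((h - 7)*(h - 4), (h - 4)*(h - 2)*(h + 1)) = h - 4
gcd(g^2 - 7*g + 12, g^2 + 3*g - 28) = g - 4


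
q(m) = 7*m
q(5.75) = 40.25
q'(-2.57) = 7.00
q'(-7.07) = 7.00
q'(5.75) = 7.00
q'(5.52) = 7.00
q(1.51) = 10.57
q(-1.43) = -10.01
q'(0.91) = 7.00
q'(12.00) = 7.00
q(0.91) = 6.37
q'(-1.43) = 7.00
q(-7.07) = -49.49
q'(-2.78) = 7.00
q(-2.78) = -19.46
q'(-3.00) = 7.00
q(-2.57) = -17.99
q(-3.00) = -21.00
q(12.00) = 84.00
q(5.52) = 38.64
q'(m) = 7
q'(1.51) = 7.00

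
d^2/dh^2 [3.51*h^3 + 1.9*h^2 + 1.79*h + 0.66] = 21.06*h + 3.8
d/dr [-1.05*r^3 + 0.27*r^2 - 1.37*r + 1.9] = -3.15*r^2 + 0.54*r - 1.37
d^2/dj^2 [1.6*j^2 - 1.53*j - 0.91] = 3.20000000000000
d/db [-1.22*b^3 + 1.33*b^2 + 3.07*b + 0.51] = -3.66*b^2 + 2.66*b + 3.07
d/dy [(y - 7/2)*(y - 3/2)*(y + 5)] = 3*y^2 - 79/4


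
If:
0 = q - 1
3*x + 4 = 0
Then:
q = 1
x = -4/3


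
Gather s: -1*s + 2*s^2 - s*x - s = 2*s^2 + s*(-x - 2)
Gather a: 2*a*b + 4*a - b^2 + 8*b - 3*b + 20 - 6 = a*(2*b + 4) - b^2 + 5*b + 14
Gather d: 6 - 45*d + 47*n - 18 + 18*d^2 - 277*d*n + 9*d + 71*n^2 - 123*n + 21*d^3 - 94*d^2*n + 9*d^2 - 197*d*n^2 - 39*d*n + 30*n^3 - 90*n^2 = 21*d^3 + d^2*(27 - 94*n) + d*(-197*n^2 - 316*n - 36) + 30*n^3 - 19*n^2 - 76*n - 12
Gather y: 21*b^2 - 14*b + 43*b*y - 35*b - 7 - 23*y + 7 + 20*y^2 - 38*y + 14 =21*b^2 - 49*b + 20*y^2 + y*(43*b - 61) + 14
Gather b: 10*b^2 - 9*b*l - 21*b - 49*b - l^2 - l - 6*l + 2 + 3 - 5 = 10*b^2 + b*(-9*l - 70) - l^2 - 7*l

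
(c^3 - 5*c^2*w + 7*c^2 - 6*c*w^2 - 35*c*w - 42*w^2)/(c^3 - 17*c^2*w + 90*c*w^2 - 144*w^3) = (c^2 + c*w + 7*c + 7*w)/(c^2 - 11*c*w + 24*w^2)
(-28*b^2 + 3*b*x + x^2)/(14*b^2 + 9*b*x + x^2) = (-4*b + x)/(2*b + x)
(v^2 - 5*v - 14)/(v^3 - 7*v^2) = (v + 2)/v^2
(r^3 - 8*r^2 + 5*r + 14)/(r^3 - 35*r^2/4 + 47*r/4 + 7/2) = 4*(r + 1)/(4*r + 1)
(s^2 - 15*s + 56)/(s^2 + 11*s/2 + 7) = 2*(s^2 - 15*s + 56)/(2*s^2 + 11*s + 14)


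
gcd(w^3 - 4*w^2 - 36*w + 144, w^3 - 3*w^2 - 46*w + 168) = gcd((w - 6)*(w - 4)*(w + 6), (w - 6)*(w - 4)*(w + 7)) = w^2 - 10*w + 24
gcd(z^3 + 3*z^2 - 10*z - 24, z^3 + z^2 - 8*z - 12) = z^2 - z - 6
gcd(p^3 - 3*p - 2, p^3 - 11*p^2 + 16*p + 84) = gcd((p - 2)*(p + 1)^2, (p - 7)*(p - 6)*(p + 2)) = 1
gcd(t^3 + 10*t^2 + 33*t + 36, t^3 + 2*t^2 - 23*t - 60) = t^2 + 7*t + 12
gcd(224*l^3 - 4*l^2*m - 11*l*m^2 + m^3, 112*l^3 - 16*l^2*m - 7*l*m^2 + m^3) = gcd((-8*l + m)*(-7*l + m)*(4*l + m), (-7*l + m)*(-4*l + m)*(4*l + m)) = 28*l^2 + 3*l*m - m^2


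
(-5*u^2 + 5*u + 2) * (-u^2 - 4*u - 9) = 5*u^4 + 15*u^3 + 23*u^2 - 53*u - 18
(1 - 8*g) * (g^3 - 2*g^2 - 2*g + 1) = -8*g^4 + 17*g^3 + 14*g^2 - 10*g + 1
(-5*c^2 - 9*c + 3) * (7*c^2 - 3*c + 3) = -35*c^4 - 48*c^3 + 33*c^2 - 36*c + 9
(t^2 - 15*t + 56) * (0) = 0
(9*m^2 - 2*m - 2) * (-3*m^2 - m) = -27*m^4 - 3*m^3 + 8*m^2 + 2*m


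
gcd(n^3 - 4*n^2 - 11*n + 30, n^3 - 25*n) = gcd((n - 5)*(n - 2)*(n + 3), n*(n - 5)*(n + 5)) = n - 5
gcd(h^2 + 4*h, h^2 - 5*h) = h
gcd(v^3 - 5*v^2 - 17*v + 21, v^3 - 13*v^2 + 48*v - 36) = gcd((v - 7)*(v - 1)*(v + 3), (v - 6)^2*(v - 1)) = v - 1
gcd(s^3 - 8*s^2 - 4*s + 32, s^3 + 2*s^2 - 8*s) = s - 2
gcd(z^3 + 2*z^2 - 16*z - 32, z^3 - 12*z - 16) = z^2 - 2*z - 8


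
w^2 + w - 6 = (w - 2)*(w + 3)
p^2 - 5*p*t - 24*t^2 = (p - 8*t)*(p + 3*t)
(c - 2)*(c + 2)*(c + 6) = c^3 + 6*c^2 - 4*c - 24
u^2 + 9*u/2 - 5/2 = (u - 1/2)*(u + 5)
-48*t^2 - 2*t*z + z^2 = (-8*t + z)*(6*t + z)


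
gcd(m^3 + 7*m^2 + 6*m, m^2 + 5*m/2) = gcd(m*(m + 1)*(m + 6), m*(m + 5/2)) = m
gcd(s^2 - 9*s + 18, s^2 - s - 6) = s - 3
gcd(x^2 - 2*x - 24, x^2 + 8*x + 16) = x + 4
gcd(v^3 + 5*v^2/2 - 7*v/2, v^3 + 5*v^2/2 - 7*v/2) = v^3 + 5*v^2/2 - 7*v/2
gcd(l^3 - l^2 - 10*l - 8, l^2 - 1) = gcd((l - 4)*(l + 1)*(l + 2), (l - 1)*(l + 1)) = l + 1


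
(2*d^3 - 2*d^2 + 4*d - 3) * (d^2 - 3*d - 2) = 2*d^5 - 8*d^4 + 6*d^3 - 11*d^2 + d + 6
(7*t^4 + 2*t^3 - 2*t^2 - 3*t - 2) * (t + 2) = 7*t^5 + 16*t^4 + 2*t^3 - 7*t^2 - 8*t - 4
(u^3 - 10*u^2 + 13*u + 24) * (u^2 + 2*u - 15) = u^5 - 8*u^4 - 22*u^3 + 200*u^2 - 147*u - 360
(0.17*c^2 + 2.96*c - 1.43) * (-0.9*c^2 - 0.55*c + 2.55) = -0.153*c^4 - 2.7575*c^3 + 0.0924999999999998*c^2 + 8.3345*c - 3.6465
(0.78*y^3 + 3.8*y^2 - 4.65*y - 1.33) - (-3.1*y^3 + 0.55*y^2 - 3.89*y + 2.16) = 3.88*y^3 + 3.25*y^2 - 0.76*y - 3.49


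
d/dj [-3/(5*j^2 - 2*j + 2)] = 6*(5*j - 1)/(5*j^2 - 2*j + 2)^2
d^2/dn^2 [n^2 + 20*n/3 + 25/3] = 2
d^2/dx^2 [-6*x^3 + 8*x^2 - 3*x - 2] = 16 - 36*x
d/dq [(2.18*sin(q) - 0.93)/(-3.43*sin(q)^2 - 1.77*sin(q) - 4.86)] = (7.4774*sin(q)^2 - 6.3798*sin(q) - 12.2409)*cos(q)/(11.7649*sin(q)^4 + 12.1422*sin(q)^3 + 36.4725*sin(q)^2 + 17.2044*sin(q) + 23.6196)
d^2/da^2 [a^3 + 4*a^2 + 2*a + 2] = 6*a + 8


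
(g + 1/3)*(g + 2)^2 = g^3 + 13*g^2/3 + 16*g/3 + 4/3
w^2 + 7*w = w*(w + 7)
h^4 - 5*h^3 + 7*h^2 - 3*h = h*(h - 3)*(h - 1)^2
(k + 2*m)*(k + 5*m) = k^2 + 7*k*m + 10*m^2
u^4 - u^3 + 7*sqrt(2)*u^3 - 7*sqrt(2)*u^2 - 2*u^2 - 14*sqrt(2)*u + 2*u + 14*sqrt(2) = (u - 1)*(u - sqrt(2))*(u + sqrt(2))*(u + 7*sqrt(2))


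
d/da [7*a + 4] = 7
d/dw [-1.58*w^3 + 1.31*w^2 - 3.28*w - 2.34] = -4.74*w^2 + 2.62*w - 3.28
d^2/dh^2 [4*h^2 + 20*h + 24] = 8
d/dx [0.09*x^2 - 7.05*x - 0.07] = 0.18*x - 7.05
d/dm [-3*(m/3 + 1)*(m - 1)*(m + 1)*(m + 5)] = -4*m^3 - 24*m^2 - 28*m + 8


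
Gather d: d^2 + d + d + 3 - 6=d^2 + 2*d - 3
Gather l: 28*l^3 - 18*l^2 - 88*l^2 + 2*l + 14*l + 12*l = 28*l^3 - 106*l^2 + 28*l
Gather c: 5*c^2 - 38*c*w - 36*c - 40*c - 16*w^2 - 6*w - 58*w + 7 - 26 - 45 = 5*c^2 + c*(-38*w - 76) - 16*w^2 - 64*w - 64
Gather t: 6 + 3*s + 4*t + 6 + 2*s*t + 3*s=6*s + t*(2*s + 4) + 12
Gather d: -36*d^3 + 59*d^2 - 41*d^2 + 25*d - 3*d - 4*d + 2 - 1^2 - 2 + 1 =-36*d^3 + 18*d^2 + 18*d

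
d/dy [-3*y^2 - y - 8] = -6*y - 1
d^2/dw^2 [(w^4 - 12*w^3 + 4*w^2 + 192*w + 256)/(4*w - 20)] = (3*w^4 - 52*w^3 + 330*w^2 - 900*w + 1316)/(2*(w^3 - 15*w^2 + 75*w - 125))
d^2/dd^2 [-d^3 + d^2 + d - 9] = 2 - 6*d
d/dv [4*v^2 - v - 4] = 8*v - 1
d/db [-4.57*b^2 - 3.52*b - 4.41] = -9.14*b - 3.52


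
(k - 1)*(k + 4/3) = k^2 + k/3 - 4/3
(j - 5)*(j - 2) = j^2 - 7*j + 10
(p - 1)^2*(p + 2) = p^3 - 3*p + 2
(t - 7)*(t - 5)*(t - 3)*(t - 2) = t^4 - 17*t^3 + 101*t^2 - 247*t + 210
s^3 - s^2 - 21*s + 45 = (s - 3)^2*(s + 5)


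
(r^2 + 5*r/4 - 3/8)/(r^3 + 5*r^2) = (8*r^2 + 10*r - 3)/(8*r^2*(r + 5))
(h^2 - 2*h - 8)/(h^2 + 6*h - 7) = (h^2 - 2*h - 8)/(h^2 + 6*h - 7)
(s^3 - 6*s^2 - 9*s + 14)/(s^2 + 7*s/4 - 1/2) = 4*(s^2 - 8*s + 7)/(4*s - 1)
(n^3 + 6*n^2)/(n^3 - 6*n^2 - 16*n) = n*(n + 6)/(n^2 - 6*n - 16)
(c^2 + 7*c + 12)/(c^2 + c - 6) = (c + 4)/(c - 2)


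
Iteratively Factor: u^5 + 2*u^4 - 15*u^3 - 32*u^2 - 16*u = (u + 1)*(u^4 + u^3 - 16*u^2 - 16*u) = u*(u + 1)*(u^3 + u^2 - 16*u - 16) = u*(u + 1)*(u + 4)*(u^2 - 3*u - 4) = u*(u + 1)^2*(u + 4)*(u - 4)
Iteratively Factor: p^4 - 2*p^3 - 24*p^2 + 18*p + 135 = (p + 3)*(p^3 - 5*p^2 - 9*p + 45) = (p - 3)*(p + 3)*(p^2 - 2*p - 15) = (p - 5)*(p - 3)*(p + 3)*(p + 3)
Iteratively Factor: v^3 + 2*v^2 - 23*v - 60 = (v + 3)*(v^2 - v - 20) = (v + 3)*(v + 4)*(v - 5)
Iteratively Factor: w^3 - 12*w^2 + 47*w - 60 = (w - 5)*(w^2 - 7*w + 12) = (w - 5)*(w - 4)*(w - 3)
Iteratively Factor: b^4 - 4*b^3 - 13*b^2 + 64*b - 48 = (b - 3)*(b^3 - b^2 - 16*b + 16) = (b - 4)*(b - 3)*(b^2 + 3*b - 4) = (b - 4)*(b - 3)*(b - 1)*(b + 4)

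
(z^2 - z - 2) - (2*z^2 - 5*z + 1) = -z^2 + 4*z - 3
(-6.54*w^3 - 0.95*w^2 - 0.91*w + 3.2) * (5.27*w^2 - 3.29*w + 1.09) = -34.4658*w^5 + 16.5101*w^4 - 8.7988*w^3 + 18.8224*w^2 - 11.5199*w + 3.488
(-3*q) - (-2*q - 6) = 6 - q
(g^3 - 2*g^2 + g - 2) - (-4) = g^3 - 2*g^2 + g + 2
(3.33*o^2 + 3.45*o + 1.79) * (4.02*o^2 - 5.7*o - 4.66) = 13.3866*o^4 - 5.112*o^3 - 27.987*o^2 - 26.28*o - 8.3414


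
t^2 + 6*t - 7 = (t - 1)*(t + 7)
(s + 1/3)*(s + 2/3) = s^2 + s + 2/9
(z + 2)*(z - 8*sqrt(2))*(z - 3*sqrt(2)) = z^3 - 11*sqrt(2)*z^2 + 2*z^2 - 22*sqrt(2)*z + 48*z + 96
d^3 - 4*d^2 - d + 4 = (d - 4)*(d - 1)*(d + 1)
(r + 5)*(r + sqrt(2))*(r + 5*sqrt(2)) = r^3 + 5*r^2 + 6*sqrt(2)*r^2 + 10*r + 30*sqrt(2)*r + 50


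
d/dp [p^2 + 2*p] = 2*p + 2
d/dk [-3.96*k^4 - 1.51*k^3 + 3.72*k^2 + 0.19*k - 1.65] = -15.84*k^3 - 4.53*k^2 + 7.44*k + 0.19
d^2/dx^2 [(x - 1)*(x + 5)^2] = 6*x + 18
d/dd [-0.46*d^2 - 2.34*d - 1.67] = -0.92*d - 2.34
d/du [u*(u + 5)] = 2*u + 5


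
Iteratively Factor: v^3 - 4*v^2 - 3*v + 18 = (v + 2)*(v^2 - 6*v + 9) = (v - 3)*(v + 2)*(v - 3)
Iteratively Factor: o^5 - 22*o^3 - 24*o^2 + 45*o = (o + 3)*(o^4 - 3*o^3 - 13*o^2 + 15*o) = (o + 3)^2*(o^3 - 6*o^2 + 5*o) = (o - 1)*(o + 3)^2*(o^2 - 5*o) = (o - 5)*(o - 1)*(o + 3)^2*(o)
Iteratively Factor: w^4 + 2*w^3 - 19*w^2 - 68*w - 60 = (w + 2)*(w^3 - 19*w - 30) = (w + 2)^2*(w^2 - 2*w - 15) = (w + 2)^2*(w + 3)*(w - 5)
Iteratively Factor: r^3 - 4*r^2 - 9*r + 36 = (r - 4)*(r^2 - 9) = (r - 4)*(r - 3)*(r + 3)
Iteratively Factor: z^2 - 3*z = (z)*(z - 3)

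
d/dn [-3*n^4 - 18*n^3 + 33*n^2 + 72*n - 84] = -12*n^3 - 54*n^2 + 66*n + 72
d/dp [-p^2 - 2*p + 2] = -2*p - 2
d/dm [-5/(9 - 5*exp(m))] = -25*exp(m)/(5*exp(m) - 9)^2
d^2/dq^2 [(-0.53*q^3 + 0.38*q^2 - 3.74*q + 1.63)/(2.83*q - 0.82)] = (-8.489434*q^3 + 7.379508*q^2 - 2.138232*q + 9.26195)/(22.665187*q^3 - 19.701894*q^2 + 5.708676*q - 0.551368)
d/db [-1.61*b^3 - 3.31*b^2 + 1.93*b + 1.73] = -4.83*b^2 - 6.62*b + 1.93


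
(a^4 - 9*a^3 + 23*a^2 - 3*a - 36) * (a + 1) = a^5 - 8*a^4 + 14*a^3 + 20*a^2 - 39*a - 36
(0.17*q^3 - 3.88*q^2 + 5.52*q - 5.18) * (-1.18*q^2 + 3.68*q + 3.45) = -0.2006*q^5 + 5.204*q^4 - 20.2055*q^3 + 13.04*q^2 - 0.0183999999999997*q - 17.871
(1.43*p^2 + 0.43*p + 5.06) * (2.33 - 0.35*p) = -0.5005*p^3 + 3.1814*p^2 - 0.7691*p + 11.7898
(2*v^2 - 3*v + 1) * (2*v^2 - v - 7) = 4*v^4 - 8*v^3 - 9*v^2 + 20*v - 7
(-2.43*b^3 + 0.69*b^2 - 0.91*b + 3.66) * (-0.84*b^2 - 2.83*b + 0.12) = 2.0412*b^5 + 6.2973*b^4 - 1.4799*b^3 - 0.4163*b^2 - 10.467*b + 0.4392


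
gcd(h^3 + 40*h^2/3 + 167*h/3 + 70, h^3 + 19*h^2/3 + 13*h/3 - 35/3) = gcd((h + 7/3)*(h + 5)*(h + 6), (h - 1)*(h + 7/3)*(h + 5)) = h^2 + 22*h/3 + 35/3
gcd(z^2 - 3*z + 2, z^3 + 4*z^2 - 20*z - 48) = 1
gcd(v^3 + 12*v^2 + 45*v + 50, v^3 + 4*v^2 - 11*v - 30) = v^2 + 7*v + 10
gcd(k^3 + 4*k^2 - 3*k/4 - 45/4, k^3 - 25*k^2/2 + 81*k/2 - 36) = k - 3/2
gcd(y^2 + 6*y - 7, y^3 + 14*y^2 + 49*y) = y + 7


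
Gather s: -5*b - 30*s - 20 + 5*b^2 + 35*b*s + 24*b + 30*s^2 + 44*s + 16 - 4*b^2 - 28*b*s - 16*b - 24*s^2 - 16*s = b^2 + 3*b + 6*s^2 + s*(7*b - 2) - 4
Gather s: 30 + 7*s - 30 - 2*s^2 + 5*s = -2*s^2 + 12*s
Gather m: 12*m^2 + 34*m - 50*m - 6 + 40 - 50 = 12*m^2 - 16*m - 16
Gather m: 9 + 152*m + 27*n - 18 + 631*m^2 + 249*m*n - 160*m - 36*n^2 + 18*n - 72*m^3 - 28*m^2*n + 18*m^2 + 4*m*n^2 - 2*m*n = -72*m^3 + m^2*(649 - 28*n) + m*(4*n^2 + 247*n - 8) - 36*n^2 + 45*n - 9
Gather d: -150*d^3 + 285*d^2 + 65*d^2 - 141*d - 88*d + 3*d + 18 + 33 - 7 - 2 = -150*d^3 + 350*d^2 - 226*d + 42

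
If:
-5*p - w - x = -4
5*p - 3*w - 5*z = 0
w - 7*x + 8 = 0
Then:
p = 8*z/29 + 12/29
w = 20/29 - 35*z/29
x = 36/29 - 5*z/29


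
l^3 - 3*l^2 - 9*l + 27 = (l - 3)^2*(l + 3)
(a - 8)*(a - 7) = a^2 - 15*a + 56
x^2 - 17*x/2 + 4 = (x - 8)*(x - 1/2)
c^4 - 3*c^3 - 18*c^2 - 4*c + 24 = (c - 6)*(c - 1)*(c + 2)^2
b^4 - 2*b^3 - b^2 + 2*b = b*(b - 2)*(b - 1)*(b + 1)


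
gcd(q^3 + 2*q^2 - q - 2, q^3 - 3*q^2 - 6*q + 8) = q^2 + q - 2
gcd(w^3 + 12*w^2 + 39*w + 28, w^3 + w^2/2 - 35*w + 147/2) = w + 7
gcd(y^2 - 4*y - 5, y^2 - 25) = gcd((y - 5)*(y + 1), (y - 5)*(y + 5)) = y - 5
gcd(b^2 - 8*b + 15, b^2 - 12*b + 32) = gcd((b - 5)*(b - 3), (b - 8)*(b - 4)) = 1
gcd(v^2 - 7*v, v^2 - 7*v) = v^2 - 7*v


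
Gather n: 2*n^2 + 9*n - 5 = 2*n^2 + 9*n - 5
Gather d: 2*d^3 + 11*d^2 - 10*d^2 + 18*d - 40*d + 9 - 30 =2*d^3 + d^2 - 22*d - 21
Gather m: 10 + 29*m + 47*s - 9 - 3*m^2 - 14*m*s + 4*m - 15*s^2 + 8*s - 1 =-3*m^2 + m*(33 - 14*s) - 15*s^2 + 55*s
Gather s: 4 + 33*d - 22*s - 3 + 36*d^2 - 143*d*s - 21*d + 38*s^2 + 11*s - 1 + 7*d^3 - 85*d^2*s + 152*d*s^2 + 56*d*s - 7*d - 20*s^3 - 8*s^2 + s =7*d^3 + 36*d^2 + 5*d - 20*s^3 + s^2*(152*d + 30) + s*(-85*d^2 - 87*d - 10)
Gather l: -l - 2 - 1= -l - 3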